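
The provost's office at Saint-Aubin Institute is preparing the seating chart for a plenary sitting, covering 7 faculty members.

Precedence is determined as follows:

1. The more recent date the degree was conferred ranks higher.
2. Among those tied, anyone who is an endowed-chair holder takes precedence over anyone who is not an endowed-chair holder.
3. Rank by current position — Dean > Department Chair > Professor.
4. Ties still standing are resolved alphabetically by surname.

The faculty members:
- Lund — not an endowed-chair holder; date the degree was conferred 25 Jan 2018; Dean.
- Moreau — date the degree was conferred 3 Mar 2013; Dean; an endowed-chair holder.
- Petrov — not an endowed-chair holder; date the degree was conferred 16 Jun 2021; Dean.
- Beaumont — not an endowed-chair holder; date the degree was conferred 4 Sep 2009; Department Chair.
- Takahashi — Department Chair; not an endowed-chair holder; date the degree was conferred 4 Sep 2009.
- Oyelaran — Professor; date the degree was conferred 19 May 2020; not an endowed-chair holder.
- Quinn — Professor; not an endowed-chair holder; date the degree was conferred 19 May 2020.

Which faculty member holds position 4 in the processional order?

By date the degree was conferred (later first): Petrov (16 Jun 2021); then Oyelaran and Quinn (both 19 May 2020); then Lund (25 Jan 2018); then Moreau (3 Mar 2013); then Beaumont and Takahashi (both 4 Sep 2009).
Oyelaran and Quinn are each not an endowed-chair holder, so the next rule applies.
Oyelaran and Quinn are each Professor, so the next rule applies.
Among Oyelaran and Quinn, alphabetically by surname: Oyelaran before Quinn.
Beaumont and Takahashi are each not an endowed-chair holder, so the next rule applies.
Beaumont and Takahashi are each Department Chair, so the next rule applies.
Among Beaumont and Takahashi, alphabetically by surname: Beaumont before Takahashi.
Order: Petrov, Oyelaran, Quinn, Lund, Moreau, Beaumont, Takahashi.

Lund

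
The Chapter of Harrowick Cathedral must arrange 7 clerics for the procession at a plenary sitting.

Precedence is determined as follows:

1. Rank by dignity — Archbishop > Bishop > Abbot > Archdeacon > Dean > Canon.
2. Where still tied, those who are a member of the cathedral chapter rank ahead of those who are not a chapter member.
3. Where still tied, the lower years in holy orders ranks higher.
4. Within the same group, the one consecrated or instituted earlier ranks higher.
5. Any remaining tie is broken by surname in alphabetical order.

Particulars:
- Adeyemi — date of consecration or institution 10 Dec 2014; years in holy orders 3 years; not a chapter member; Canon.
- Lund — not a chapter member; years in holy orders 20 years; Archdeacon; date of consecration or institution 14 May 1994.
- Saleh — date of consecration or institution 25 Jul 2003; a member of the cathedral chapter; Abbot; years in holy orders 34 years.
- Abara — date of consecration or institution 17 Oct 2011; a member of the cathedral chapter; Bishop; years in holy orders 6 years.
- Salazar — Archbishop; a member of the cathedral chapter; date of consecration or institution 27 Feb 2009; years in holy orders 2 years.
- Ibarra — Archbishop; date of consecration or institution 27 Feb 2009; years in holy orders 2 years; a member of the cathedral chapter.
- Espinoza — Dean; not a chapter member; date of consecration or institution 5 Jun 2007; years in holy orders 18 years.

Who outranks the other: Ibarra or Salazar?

Ibarra

By dignity: Ibarra and Salazar (Archbishop); then Abara (Bishop); then Saleh (Abbot); then Lund (Archdeacon); then Espinoza (Dean); then Adeyemi (Canon).
Ibarra and Salazar are each a member of the cathedral chapter, so the next rule applies.
Ibarra and Salazar both have years in holy orders 2 years, so the next rule applies.
Ibarra and Salazar both have date of consecration or institution 27 Feb 2009, so the next rule applies.
Among Ibarra and Salazar, alphabetically by surname: Ibarra before Salazar.
So Ibarra takes precedence.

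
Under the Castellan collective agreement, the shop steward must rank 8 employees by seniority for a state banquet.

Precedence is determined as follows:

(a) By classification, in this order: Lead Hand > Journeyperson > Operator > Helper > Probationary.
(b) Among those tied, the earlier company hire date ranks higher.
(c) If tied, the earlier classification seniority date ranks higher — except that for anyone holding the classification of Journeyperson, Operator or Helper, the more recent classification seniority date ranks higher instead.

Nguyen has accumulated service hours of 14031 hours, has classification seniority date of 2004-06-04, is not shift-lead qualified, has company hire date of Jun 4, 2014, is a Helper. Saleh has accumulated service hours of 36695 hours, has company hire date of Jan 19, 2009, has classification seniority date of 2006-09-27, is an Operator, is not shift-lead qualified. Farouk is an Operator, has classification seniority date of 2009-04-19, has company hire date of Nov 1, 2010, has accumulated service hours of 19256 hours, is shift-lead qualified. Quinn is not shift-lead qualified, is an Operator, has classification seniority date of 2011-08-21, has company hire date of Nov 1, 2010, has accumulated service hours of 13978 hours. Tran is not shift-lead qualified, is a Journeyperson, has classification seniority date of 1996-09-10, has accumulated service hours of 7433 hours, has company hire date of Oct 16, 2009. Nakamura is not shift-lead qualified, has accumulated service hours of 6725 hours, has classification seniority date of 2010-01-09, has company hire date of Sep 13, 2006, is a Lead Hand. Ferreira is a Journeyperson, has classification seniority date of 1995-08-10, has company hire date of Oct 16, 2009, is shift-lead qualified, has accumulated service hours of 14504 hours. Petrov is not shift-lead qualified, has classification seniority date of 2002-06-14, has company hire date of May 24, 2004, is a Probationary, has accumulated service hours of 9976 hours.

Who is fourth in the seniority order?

Saleh

By classification: Nakamura (Lead Hand); then Tran and Ferreira (Journeyperson); then Saleh, Quinn and Farouk (Operator); then Nguyen (Helper); then Petrov (Probationary).
Tran and Ferreira both have company hire date Oct 16, 2009, so the next rule applies.
Among Tran and Ferreira, by classification seniority date (later first) (reversed rule for this group): Tran (1996-09-10) before Ferreira (1995-08-10).
Among Saleh, Quinn and Farouk, by company hire date (earlier first): Saleh (Jan 19, 2009) before Quinn and Farouk (Nov 1, 2010).
Among Quinn and Farouk, by classification seniority date (later first) (reversed rule for this group): Quinn (2011-08-21) before Farouk (2009-04-19).
Order: Nakamura, Tran, Ferreira, Saleh, Quinn, Farouk, Nguyen, Petrov.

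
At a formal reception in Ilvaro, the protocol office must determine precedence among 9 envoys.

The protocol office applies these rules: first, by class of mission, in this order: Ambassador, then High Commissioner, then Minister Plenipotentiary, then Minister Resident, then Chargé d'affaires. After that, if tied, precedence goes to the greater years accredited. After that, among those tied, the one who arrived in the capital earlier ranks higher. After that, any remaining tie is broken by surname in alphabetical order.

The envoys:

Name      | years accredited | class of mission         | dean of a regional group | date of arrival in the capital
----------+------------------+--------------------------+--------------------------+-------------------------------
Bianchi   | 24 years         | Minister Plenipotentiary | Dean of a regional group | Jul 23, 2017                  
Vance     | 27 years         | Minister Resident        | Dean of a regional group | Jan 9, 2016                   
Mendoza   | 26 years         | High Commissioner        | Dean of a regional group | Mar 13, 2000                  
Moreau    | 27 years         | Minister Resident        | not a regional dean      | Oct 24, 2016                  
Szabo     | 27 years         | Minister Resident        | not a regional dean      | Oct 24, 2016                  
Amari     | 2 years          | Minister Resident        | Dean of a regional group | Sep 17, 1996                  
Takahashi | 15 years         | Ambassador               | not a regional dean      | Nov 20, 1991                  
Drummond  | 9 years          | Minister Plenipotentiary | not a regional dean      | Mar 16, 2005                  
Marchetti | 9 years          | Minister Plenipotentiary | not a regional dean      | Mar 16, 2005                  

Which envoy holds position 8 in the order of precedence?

By class of mission: Takahashi (Ambassador); then Mendoza (High Commissioner); then Bianchi, Drummond and Marchetti (Minister Plenipotentiary); then Vance, Moreau, Szabo and Amari (Minister Resident).
Among Bianchi, Drummond and Marchetti, by years accredited (higher first): Bianchi (24 years) before Drummond and Marchetti (9 years).
Drummond and Marchetti both have date of arrival in the capital Mar 16, 2005, so the next rule applies.
Among Drummond and Marchetti, alphabetically by surname: Drummond before Marchetti.
Among Vance, Moreau, Szabo and Amari, by years accredited (higher first): Vance, Moreau and Szabo (27 years) before Amari (2 years).
Among Vance, Moreau and Szabo, by date of arrival in the capital (earlier first): Vance (Jan 9, 2016) before Moreau and Szabo (Oct 24, 2016).
Among Moreau and Szabo, alphabetically by surname: Moreau before Szabo.
Order: Takahashi, Mendoza, Bianchi, Drummond, Marchetti, Vance, Moreau, Szabo, Amari.

Szabo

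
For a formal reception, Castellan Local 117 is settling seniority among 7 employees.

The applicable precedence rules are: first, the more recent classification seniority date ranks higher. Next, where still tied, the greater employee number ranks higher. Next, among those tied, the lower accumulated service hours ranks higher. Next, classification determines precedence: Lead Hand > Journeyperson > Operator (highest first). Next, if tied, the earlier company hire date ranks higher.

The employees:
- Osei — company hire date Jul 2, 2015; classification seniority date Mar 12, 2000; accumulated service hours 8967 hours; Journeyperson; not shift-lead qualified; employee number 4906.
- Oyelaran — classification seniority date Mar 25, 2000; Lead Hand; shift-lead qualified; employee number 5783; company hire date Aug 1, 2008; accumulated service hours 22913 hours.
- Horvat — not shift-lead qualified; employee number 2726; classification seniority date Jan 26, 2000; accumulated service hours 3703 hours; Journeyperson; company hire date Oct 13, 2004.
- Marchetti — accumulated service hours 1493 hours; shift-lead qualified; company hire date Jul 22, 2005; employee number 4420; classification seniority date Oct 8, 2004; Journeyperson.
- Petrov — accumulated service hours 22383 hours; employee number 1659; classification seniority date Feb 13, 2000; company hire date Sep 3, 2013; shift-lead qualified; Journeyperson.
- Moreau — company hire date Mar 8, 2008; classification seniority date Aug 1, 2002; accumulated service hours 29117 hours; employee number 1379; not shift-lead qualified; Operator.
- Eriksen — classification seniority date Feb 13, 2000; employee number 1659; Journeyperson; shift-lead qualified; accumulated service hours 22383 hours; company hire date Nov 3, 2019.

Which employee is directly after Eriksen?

By classification seniority date (later first): Marchetti (Oct 8, 2004); then Moreau (Aug 1, 2002); then Oyelaran (Mar 25, 2000); then Osei (Mar 12, 2000); then Petrov and Eriksen (both Feb 13, 2000); then Horvat (Jan 26, 2000).
Petrov and Eriksen both have employee number 1659, so the next rule applies.
Petrov and Eriksen both have accumulated service hours 22383 hours, so the next rule applies.
Petrov and Eriksen are each Journeyperson, so the next rule applies.
Among Petrov and Eriksen, by company hire date (earlier first): Petrov (Sep 3, 2013) before Eriksen (Nov 3, 2019).
Order: Marchetti, Moreau, Oyelaran, Osei, Petrov, Eriksen, Horvat.

Horvat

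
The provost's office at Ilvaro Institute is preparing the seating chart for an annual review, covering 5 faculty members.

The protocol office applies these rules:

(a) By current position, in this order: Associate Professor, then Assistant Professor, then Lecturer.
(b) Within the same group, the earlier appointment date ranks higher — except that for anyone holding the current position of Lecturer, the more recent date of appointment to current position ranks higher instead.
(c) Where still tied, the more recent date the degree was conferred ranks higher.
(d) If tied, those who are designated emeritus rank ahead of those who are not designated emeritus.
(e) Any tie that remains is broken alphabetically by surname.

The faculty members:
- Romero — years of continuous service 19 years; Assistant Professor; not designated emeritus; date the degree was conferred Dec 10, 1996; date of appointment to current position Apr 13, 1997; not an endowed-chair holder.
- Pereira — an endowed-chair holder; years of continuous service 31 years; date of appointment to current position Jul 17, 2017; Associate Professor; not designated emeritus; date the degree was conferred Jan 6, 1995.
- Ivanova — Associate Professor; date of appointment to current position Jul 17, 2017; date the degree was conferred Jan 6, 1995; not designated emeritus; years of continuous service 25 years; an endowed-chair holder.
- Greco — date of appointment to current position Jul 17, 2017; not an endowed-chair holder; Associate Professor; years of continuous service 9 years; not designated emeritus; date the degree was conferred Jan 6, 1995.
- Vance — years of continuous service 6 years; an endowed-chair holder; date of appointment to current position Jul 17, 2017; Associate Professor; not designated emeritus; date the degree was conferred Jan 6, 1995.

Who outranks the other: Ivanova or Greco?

By current position: Greco, Ivanova, Pereira and Vance (Associate Professor); then Romero (Assistant Professor).
Greco, Ivanova, Pereira and Vance all have date of appointment to current position Jul 17, 2017, so the next rule applies.
Greco, Ivanova, Pereira and Vance all have date the degree was conferred Jan 6, 1995, so the next rule applies.
Greco, Ivanova, Pereira and Vance are each not designated emeritus, so the next rule applies.
Among Greco, Ivanova, Pereira and Vance, alphabetically by surname: Greco before Ivanova before Pereira before Vance.
So Greco takes precedence.

Greco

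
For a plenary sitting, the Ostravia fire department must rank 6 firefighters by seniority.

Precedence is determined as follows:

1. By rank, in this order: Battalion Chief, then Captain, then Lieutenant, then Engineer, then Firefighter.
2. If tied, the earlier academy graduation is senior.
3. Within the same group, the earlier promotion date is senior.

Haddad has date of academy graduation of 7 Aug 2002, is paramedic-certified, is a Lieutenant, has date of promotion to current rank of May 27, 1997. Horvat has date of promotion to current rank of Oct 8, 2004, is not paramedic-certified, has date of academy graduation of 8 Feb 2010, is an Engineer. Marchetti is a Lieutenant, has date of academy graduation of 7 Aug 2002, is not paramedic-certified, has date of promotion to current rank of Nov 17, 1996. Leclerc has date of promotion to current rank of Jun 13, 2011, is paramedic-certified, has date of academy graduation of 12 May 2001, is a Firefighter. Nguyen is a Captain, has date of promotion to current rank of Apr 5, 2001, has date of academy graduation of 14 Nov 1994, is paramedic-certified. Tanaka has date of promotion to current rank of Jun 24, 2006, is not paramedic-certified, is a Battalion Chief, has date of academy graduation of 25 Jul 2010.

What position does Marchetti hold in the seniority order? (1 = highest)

By rank: Tanaka (Battalion Chief); then Nguyen (Captain); then Marchetti and Haddad (Lieutenant); then Horvat (Engineer); then Leclerc (Firefighter).
Marchetti and Haddad both have date of academy graduation 7 Aug 2002, so the next rule applies.
Among Marchetti and Haddad, by date of promotion to current rank (earlier first): Marchetti (Nov 17, 1996) before Haddad (May 27, 1997).
Order: Tanaka, Nguyen, Marchetti, Haddad, Horvat, Leclerc. So position 3.

3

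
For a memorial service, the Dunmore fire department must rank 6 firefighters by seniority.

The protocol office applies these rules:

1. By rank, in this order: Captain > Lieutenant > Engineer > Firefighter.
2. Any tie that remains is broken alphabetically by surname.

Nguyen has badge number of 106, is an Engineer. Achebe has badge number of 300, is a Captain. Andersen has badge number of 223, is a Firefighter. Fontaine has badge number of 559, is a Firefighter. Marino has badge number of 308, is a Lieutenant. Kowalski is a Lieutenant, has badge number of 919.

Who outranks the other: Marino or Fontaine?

Marino

By rank: Achebe (Captain); then Kowalski and Marino (Lieutenant); then Nguyen (Engineer); then Andersen and Fontaine (Firefighter).
Among Kowalski and Marino, alphabetically by surname: Kowalski before Marino.
Among Andersen and Fontaine, alphabetically by surname: Andersen before Fontaine.
So Marino takes precedence.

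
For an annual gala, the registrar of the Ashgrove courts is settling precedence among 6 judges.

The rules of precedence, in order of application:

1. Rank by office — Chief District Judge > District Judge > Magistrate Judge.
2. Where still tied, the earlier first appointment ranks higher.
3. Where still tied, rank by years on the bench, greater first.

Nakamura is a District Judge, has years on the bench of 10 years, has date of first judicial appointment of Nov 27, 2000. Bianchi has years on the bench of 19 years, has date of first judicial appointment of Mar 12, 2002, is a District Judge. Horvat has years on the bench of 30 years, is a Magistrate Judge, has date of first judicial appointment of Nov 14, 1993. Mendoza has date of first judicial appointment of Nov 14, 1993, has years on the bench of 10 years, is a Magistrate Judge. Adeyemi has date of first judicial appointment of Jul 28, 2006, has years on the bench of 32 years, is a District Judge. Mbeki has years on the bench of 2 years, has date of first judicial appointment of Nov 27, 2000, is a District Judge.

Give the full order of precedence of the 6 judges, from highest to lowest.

By office: Nakamura, Mbeki, Bianchi and Adeyemi (District Judge); then Horvat and Mendoza (Magistrate Judge).
Among Nakamura, Mbeki, Bianchi and Adeyemi, by date of first judicial appointment (earlier first): Nakamura and Mbeki (Nov 27, 2000) before Bianchi (Mar 12, 2002) before Adeyemi (Jul 28, 2006).
Among Nakamura and Mbeki, by years on the bench (higher first): Nakamura (10 years) before Mbeki (2 years).
Horvat and Mendoza both have date of first judicial appointment Nov 14, 1993, so the next rule applies.
Among Horvat and Mendoza, by years on the bench (higher first): Horvat (30 years) before Mendoza (10 years).
Full order: Nakamura, Mbeki, Bianchi, Adeyemi, Horvat, Mendoza.

Nakamura, Mbeki, Bianchi, Adeyemi, Horvat, Mendoza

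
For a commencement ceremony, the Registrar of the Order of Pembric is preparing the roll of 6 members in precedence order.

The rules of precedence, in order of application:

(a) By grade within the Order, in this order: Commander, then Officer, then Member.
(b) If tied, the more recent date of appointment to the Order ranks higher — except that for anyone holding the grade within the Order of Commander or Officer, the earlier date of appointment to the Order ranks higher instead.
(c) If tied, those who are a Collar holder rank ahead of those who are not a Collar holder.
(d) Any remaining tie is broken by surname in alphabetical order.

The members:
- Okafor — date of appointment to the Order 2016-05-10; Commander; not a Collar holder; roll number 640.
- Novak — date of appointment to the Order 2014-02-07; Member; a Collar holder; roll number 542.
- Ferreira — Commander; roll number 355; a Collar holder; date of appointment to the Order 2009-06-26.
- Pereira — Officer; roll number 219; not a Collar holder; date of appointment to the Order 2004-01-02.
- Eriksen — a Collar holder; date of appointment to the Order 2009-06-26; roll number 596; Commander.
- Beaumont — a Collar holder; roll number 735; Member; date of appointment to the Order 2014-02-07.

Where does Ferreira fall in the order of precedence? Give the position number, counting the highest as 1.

By grade within the Order: Eriksen, Ferreira and Okafor (Commander); then Pereira (Officer); then Beaumont and Novak (Member).
Among Eriksen, Ferreira and Okafor, by date of appointment to the Order (earlier first) (reversed rule for this group): Eriksen and Ferreira (2009-06-26) before Okafor (2016-05-10).
Eriksen and Ferreira are each a Collar holder, so the next rule applies.
Among Eriksen and Ferreira, alphabetically by surname: Eriksen before Ferreira.
Beaumont and Novak both have date of appointment to the Order 2014-02-07, so the next rule applies.
Beaumont and Novak are each a Collar holder, so the next rule applies.
Among Beaumont and Novak, alphabetically by surname: Beaumont before Novak.
Order: Eriksen, Ferreira, Okafor, Pereira, Beaumont, Novak. So position 2.

2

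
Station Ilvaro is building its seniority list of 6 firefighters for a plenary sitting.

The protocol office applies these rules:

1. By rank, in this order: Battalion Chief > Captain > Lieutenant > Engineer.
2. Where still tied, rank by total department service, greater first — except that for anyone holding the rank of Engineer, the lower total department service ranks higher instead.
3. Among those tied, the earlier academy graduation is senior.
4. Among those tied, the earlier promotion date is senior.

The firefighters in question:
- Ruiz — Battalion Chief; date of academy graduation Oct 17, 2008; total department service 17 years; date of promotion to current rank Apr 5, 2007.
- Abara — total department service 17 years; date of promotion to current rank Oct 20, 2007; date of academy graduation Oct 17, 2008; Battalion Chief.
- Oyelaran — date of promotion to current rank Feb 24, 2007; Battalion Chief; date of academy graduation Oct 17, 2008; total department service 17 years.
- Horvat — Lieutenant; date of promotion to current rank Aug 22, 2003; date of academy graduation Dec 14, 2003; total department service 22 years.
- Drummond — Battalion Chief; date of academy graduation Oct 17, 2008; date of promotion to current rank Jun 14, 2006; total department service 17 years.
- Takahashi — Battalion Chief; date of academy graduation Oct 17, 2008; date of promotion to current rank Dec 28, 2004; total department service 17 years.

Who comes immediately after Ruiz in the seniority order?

By rank: Takahashi, Drummond, Oyelaran, Ruiz and Abara (Battalion Chief); then Horvat (Lieutenant).
Takahashi, Drummond, Oyelaran, Ruiz and Abara all have total department service 17 years, so the next rule applies.
Takahashi, Drummond, Oyelaran, Ruiz and Abara all have date of academy graduation Oct 17, 2008, so the next rule applies.
Among Takahashi, Drummond, Oyelaran, Ruiz and Abara, by date of promotion to current rank (earlier first): Takahashi (Dec 28, 2004) before Drummond (Jun 14, 2006) before Oyelaran (Feb 24, 2007) before Ruiz (Apr 5, 2007) before Abara (Oct 20, 2007).
Order: Takahashi, Drummond, Oyelaran, Ruiz, Abara, Horvat.

Abara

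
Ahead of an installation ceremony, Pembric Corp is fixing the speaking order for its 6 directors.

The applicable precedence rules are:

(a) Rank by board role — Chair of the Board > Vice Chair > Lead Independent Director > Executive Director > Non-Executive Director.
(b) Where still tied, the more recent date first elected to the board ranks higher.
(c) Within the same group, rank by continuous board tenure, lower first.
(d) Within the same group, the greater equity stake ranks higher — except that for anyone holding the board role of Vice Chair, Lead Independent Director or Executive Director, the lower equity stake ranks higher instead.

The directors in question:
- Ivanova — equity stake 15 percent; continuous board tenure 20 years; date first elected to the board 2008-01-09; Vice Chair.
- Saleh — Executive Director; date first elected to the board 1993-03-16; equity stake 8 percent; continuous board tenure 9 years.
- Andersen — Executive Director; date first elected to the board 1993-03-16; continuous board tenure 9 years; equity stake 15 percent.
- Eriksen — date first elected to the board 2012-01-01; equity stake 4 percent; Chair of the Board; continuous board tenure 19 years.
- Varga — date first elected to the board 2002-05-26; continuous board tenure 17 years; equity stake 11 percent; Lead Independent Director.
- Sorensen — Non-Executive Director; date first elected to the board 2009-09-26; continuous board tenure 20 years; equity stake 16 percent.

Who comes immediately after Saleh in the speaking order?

Andersen

By board role: Eriksen (Chair of the Board); then Ivanova (Vice Chair); then Varga (Lead Independent Director); then Saleh and Andersen (Executive Director); then Sorensen (Non-Executive Director).
Saleh and Andersen both have date first elected to the board 1993-03-16, so the next rule applies.
Saleh and Andersen both have continuous board tenure 9 years, so the next rule applies.
Among Saleh and Andersen, by equity stake (lower first) (reversed rule for this group): Saleh (8 percent) before Andersen (15 percent).
Order: Eriksen, Ivanova, Varga, Saleh, Andersen, Sorensen.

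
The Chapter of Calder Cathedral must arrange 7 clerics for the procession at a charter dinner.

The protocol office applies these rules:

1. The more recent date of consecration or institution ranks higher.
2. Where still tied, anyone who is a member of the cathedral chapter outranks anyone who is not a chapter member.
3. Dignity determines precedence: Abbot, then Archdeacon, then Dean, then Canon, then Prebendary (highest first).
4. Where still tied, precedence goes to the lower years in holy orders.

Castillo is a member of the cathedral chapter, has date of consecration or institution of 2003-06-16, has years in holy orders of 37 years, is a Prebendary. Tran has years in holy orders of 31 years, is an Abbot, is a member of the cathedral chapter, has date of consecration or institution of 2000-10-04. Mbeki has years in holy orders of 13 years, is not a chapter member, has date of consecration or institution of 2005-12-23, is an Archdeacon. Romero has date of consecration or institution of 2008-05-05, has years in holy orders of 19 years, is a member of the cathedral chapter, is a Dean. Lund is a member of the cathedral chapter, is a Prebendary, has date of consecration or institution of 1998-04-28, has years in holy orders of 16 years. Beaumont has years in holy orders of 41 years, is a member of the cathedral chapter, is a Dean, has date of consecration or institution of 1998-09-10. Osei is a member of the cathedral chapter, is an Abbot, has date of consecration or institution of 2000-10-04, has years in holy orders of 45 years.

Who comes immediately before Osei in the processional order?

By date of consecration or institution (later first): Romero (2008-05-05); then Mbeki (2005-12-23); then Castillo (2003-06-16); then Tran and Osei (both 2000-10-04); then Beaumont (1998-09-10); then Lund (1998-04-28).
Tran and Osei are each a member of the cathedral chapter, so the next rule applies.
Tran and Osei are each Abbot, so the next rule applies.
Among Tran and Osei, by years in holy orders (lower first): Tran (31 years) before Osei (45 years).
Order: Romero, Mbeki, Castillo, Tran, Osei, Beaumont, Lund.

Tran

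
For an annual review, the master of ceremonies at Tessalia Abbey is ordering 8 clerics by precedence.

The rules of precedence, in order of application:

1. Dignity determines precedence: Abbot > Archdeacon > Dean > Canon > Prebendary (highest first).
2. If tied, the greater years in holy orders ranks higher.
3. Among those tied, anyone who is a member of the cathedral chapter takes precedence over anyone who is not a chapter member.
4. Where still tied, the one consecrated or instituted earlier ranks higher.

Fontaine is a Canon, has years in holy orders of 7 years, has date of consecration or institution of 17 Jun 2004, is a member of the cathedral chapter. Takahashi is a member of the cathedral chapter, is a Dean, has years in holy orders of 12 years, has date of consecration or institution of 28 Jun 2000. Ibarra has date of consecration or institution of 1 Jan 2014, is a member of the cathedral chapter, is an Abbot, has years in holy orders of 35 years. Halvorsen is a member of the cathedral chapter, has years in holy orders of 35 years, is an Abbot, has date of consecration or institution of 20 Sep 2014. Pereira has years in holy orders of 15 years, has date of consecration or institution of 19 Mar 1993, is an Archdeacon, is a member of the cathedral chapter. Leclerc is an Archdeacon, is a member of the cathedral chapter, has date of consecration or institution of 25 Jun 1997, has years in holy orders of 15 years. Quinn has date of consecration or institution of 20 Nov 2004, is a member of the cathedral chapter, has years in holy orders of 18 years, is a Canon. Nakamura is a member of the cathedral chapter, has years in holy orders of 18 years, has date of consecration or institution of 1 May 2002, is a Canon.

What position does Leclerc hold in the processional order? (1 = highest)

By dignity: Ibarra and Halvorsen (Abbot); then Pereira and Leclerc (Archdeacon); then Takahashi (Dean); then Nakamura, Quinn and Fontaine (Canon).
Ibarra and Halvorsen both have years in holy orders 35 years, so the next rule applies.
Ibarra and Halvorsen are each a member of the cathedral chapter, so the next rule applies.
Among Ibarra and Halvorsen, by date of consecration or institution (earlier first): Ibarra (1 Jan 2014) before Halvorsen (20 Sep 2014).
Pereira and Leclerc both have years in holy orders 15 years, so the next rule applies.
Pereira and Leclerc are each a member of the cathedral chapter, so the next rule applies.
Among Pereira and Leclerc, by date of consecration or institution (earlier first): Pereira (19 Mar 1993) before Leclerc (25 Jun 1997).
Among Nakamura, Quinn and Fontaine, by years in holy orders (higher first): Nakamura and Quinn (18 years) before Fontaine (7 years).
Nakamura and Quinn are each a member of the cathedral chapter, so the next rule applies.
Among Nakamura and Quinn, by date of consecration or institution (earlier first): Nakamura (1 May 2002) before Quinn (20 Nov 2004).
Order: Ibarra, Halvorsen, Pereira, Leclerc, Takahashi, Nakamura, Quinn, Fontaine. So position 4.

4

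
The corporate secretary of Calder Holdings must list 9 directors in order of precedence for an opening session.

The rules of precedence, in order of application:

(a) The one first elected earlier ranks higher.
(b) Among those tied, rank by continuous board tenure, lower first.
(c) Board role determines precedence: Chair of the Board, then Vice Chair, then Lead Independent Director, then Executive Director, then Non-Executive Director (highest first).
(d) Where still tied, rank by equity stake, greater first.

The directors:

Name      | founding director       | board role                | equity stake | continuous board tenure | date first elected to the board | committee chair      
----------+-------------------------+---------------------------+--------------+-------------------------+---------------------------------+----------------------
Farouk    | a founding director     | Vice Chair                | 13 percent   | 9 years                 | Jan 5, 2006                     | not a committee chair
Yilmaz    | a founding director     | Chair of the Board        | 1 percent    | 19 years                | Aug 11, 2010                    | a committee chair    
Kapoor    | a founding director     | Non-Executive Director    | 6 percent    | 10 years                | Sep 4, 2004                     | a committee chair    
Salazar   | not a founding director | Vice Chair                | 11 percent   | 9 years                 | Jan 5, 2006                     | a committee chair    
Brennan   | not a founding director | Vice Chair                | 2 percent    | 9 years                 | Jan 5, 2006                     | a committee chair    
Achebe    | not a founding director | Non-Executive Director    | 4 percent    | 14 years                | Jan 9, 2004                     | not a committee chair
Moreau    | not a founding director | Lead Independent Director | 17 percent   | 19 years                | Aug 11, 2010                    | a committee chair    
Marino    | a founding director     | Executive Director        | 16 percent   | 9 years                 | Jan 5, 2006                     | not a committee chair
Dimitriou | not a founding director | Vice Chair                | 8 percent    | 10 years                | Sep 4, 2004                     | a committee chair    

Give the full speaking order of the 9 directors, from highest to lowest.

Achebe, Dimitriou, Kapoor, Farouk, Salazar, Brennan, Marino, Yilmaz, Moreau

By date first elected to the board (earlier first): Achebe (Jan 9, 2004); then Dimitriou and Kapoor (both Sep 4, 2004); then Farouk, Salazar, Brennan and Marino (each Jan 5, 2006); then Yilmaz and Moreau (both Aug 11, 2010).
Dimitriou and Kapoor both have continuous board tenure 10 years, so the next rule applies.
Among Dimitriou and Kapoor, by board role: Dimitriou (Vice Chair) before Kapoor (Non-Executive Director).
Farouk, Salazar, Brennan and Marino all have continuous board tenure 9 years, so the next rule applies.
Among Farouk, Salazar, Brennan and Marino, by board role: Farouk, Salazar and Brennan (Vice Chair) before Marino (Executive Director).
Among Farouk, Salazar and Brennan, by equity stake (higher first): Farouk (13 percent) before Salazar (11 percent) before Brennan (2 percent).
Yilmaz and Moreau both have continuous board tenure 19 years, so the next rule applies.
Among Yilmaz and Moreau, by board role: Yilmaz (Chair of the Board) before Moreau (Lead Independent Director).
Full order: Achebe, Dimitriou, Kapoor, Farouk, Salazar, Brennan, Marino, Yilmaz, Moreau.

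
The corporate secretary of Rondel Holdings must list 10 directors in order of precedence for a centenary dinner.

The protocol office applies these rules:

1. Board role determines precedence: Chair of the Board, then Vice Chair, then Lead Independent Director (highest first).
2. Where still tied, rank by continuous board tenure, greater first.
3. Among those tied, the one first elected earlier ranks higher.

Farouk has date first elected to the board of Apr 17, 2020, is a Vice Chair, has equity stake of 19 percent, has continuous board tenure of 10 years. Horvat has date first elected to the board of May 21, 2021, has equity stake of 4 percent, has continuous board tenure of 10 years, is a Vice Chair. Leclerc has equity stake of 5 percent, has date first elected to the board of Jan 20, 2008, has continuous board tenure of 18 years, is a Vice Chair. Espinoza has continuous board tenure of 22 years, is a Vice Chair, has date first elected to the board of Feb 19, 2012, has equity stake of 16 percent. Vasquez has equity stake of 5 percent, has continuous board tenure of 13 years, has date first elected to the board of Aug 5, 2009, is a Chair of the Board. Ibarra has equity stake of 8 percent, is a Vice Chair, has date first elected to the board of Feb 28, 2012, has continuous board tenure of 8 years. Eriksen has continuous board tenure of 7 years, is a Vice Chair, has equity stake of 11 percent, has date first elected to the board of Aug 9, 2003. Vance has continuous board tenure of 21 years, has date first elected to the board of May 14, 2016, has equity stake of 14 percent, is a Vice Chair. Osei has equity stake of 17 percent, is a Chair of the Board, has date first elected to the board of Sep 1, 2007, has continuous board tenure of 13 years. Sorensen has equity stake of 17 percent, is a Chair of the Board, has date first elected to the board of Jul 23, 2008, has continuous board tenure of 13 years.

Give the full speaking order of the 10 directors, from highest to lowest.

Osei, Sorensen, Vasquez, Espinoza, Vance, Leclerc, Farouk, Horvat, Ibarra, Eriksen

By board role: Osei, Sorensen and Vasquez (Chair of the Board); then Espinoza, Vance, Leclerc, Farouk, Horvat, Ibarra and Eriksen (Vice Chair).
Osei, Sorensen and Vasquez all have continuous board tenure 13 years, so the next rule applies.
Among Osei, Sorensen and Vasquez, by date first elected to the board (earlier first): Osei (Sep 1, 2007) before Sorensen (Jul 23, 2008) before Vasquez (Aug 5, 2009).
Among Espinoza, Vance, Leclerc, Farouk, Horvat, Ibarra and Eriksen, by continuous board tenure (higher first): Espinoza (22 years) before Vance (21 years) before Leclerc (18 years) before Farouk and Horvat (10 years) before Ibarra (8 years) before Eriksen (7 years).
Among Farouk and Horvat, by date first elected to the board (earlier first): Farouk (Apr 17, 2020) before Horvat (May 21, 2021).
Full order: Osei, Sorensen, Vasquez, Espinoza, Vance, Leclerc, Farouk, Horvat, Ibarra, Eriksen.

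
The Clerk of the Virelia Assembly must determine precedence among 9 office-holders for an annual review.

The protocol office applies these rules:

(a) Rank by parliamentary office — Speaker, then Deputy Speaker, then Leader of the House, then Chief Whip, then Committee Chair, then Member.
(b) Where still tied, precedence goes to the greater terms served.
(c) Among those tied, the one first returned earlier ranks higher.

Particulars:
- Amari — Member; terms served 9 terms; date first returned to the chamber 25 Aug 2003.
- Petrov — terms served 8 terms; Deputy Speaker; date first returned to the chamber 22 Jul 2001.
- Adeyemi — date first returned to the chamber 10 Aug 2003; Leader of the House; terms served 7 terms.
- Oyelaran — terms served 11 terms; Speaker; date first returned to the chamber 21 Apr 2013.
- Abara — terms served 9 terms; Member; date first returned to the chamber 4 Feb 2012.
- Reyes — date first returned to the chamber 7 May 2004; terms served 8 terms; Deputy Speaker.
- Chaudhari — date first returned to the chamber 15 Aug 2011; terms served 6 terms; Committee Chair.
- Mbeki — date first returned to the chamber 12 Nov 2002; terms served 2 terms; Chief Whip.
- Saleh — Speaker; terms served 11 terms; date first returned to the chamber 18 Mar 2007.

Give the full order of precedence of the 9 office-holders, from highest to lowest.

Saleh, Oyelaran, Petrov, Reyes, Adeyemi, Mbeki, Chaudhari, Amari, Abara

By parliamentary office: Saleh and Oyelaran (Speaker); then Petrov and Reyes (Deputy Speaker); then Adeyemi (Leader of the House); then Mbeki (Chief Whip); then Chaudhari (Committee Chair); then Amari and Abara (Member).
Saleh and Oyelaran both have terms served 11 terms, so the next rule applies.
Among Saleh and Oyelaran, by date first returned to the chamber (earlier first): Saleh (18 Mar 2007) before Oyelaran (21 Apr 2013).
Petrov and Reyes both have terms served 8 terms, so the next rule applies.
Among Petrov and Reyes, by date first returned to the chamber (earlier first): Petrov (22 Jul 2001) before Reyes (7 May 2004).
Amari and Abara both have terms served 9 terms, so the next rule applies.
Among Amari and Abara, by date first returned to the chamber (earlier first): Amari (25 Aug 2003) before Abara (4 Feb 2012).
Full order: Saleh, Oyelaran, Petrov, Reyes, Adeyemi, Mbeki, Chaudhari, Amari, Abara.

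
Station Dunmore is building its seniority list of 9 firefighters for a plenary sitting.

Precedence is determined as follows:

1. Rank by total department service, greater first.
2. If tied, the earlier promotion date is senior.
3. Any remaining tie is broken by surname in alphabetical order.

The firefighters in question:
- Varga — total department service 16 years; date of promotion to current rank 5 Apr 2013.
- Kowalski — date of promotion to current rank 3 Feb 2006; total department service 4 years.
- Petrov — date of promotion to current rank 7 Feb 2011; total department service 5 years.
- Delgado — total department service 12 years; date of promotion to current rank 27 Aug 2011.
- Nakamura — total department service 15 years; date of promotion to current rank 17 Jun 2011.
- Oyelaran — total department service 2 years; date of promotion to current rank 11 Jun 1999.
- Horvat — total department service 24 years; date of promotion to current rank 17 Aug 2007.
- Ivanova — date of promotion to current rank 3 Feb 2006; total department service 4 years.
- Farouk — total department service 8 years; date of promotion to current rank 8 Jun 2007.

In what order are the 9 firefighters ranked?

By total department service (higher first): Horvat (24 years); then Varga (16 years); then Nakamura (15 years); then Delgado (12 years); then Farouk (8 years); then Petrov (5 years); then Ivanova and Kowalski (both 4 years); then Oyelaran (2 years).
Ivanova and Kowalski both have date of promotion to current rank 3 Feb 2006, so the next rule applies.
Among Ivanova and Kowalski, alphabetically by surname: Ivanova before Kowalski.
Full order: Horvat, Varga, Nakamura, Delgado, Farouk, Petrov, Ivanova, Kowalski, Oyelaran.

Horvat, Varga, Nakamura, Delgado, Farouk, Petrov, Ivanova, Kowalski, Oyelaran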